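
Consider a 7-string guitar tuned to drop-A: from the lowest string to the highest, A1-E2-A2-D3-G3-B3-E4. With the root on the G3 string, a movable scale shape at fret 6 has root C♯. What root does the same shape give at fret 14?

A

Moving from fret 6 to fret 14 shifts the root by 8 semitones.
C♯ up 8 semitones is A.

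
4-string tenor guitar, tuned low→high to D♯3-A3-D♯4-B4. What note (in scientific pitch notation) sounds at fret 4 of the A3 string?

C♯4

Each fret is one semitone, so A3 + 4 = C♯4.
(Equivalently spelled D♭4.)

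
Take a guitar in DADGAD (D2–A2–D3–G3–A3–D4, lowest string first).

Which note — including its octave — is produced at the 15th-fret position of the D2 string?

F3

Each fret is one semitone, so D2 + 15 = F3.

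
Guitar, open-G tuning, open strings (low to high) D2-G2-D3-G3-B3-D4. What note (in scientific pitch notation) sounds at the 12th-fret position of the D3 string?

D4

The open D3 string plus 12 semitones: D–D#–E–F–…–C–C#–D.
The walk passes from B into C once, so the octave number goes from 3 to 4.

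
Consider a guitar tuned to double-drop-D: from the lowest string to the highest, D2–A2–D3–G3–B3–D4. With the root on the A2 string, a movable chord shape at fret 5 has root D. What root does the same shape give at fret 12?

Moving from fret 5 to fret 12 shifts the root by 7 semitones.
D up 7 semitones is A.

A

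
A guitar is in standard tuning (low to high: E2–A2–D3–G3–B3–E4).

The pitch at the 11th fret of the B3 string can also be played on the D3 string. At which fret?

20

Fret 11 on B3 is MIDI 59 + 11 = 70 (A#4). On the D3 string (open MIDI 50), that pitch is 70 − 50 = fret 20.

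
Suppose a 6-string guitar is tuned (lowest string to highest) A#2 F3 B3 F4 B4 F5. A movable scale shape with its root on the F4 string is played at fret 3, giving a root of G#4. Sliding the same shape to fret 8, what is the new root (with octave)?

Moving from fret 3 to fret 8 shifts the root by 5 semitones.
G#4 up 5 semitones is C#5.

C#5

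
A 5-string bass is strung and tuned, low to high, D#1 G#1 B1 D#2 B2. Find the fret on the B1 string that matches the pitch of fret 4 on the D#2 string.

8

D#2 at fret 4 is D#2 + 4 semitones = G2.
The open B1 string is 4 semitones below the open D#2, so the same pitch on the B1 string lies at fret 4 + 4 = 8.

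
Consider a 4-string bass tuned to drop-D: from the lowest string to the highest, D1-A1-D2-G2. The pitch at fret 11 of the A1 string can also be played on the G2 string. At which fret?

1

A1 at fret 11 is A1 + 11 semitones = G♯2.
The open G2 string is 10 semitones above the open A1, so the same pitch on the G2 string lies at fret 11 − 10 = 1.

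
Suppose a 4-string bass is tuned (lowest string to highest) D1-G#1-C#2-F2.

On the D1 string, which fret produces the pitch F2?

F2 is 15 semitones above the open D1 (D–D#–E–F–…–D#–E–F), so it sits at fret 15.

15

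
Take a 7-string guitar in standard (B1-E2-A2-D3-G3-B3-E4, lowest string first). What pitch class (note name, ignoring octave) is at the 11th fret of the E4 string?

D#

Each fret is one semitone, so E4 + 11 = D#.
(Equivalently spelled Eb.)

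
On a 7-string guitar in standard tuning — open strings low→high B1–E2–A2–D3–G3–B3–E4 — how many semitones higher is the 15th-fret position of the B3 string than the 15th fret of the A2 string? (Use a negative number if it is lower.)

14 semitones

B3 at fret 15 → D5 (MIDI 74); A2 at fret 15 → C4 (MIDI 60).
74 − 60 = 14, so the two pitches are 14 semitones apart.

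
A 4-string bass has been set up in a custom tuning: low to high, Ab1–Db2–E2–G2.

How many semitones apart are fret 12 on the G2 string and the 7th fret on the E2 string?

G2 at fret 12 → G3 (MIDI 55); E2 at fret 7 → B2 (MIDI 47).
55 − 47 = 8, so the two pitches are 8 semitones apart, with G3 the higher.

8 semitones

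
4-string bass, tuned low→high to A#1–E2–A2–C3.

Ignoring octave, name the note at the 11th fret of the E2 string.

The open E2 string plus 11 semitones: E–F–F#–G–…–C#–D–D#.
(Equivalently spelled Eb.)

D#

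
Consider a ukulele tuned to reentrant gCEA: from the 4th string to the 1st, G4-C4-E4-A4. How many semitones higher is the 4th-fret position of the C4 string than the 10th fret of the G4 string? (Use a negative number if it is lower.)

-13 semitones

C4 at fret 4 → E4 (MIDI 64); G4 at fret 10 → F5 (MIDI 77).
64 − 77 = -13, so the two pitches are 13 semitones apart.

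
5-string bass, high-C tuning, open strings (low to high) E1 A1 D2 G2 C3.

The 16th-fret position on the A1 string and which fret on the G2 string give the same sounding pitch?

6

A1 at fret 16 is A1 + 16 semitones = C#3.
The open G2 string is 10 semitones above the open A1, so the same pitch on the G2 string lies at fret 16 − 10 = 6.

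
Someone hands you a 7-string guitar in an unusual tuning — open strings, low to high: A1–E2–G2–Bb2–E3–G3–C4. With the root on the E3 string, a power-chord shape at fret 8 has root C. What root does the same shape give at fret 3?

Moving from fret 8 to fret 3 shifts the root by -5 semitones.
C down 5 semitones is G.

G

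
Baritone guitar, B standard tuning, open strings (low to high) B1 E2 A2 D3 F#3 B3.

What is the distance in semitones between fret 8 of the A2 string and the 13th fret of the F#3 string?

A2 at fret 8 → F3 (MIDI 53); F#3 at fret 13 → G4 (MIDI 67).
53 − 67 = -14, so the two pitches are 14 semitones apart, with G4 the higher.

14 semitones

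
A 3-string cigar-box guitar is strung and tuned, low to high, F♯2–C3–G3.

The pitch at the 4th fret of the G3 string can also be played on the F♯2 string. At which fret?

Fret 4 on G3 is MIDI 55 + 4 = 59 (B3). On the F♯2 string (open MIDI 42), that pitch is 59 − 42 = fret 17.

17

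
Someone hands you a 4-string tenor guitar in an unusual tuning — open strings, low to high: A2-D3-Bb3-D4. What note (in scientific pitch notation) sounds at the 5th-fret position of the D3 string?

Each fret is one semitone, so D3 + 5 = G3.

G3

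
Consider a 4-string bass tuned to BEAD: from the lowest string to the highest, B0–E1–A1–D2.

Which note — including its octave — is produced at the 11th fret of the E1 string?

D#2

Each fret is one semitone, so E1 + 11 = D#2.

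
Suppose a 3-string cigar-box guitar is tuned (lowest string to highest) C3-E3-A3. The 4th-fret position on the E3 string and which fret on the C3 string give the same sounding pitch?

Fret 4 on E3 is MIDI 52 + 4 = 56 (G♯3). On the C3 string (open MIDI 48), that pitch is 56 − 48 = fret 8.

8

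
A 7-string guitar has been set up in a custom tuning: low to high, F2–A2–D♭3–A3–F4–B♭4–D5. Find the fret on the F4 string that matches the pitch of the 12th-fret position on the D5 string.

21

D5 at fret 12 is D5 + 12 semitones = D6.
The open F4 string is 9 semitones below the open D5, so the same pitch on the F4 string lies at fret 12 + 9 = 21.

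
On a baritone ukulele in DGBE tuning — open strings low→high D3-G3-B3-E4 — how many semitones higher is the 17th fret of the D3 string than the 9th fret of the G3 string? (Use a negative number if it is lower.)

3 semitones

D3 at fret 17 → G4 (MIDI 67); G3 at fret 9 → E4 (MIDI 64).
67 − 64 = 3, so the two pitches are 3 semitones apart.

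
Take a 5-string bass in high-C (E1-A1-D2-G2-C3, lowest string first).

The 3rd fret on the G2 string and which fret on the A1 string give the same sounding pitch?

13

G2 at fret 3 is G2 + 3 semitones = A#2.
The open A1 string is 10 semitones below the open G2, so the same pitch on the A1 string lies at fret 3 + 10 = 13.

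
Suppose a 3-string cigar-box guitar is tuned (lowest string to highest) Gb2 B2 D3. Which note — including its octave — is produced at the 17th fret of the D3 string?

G4

D3 is MIDI 50. Adding 17 gives 67, which is G4.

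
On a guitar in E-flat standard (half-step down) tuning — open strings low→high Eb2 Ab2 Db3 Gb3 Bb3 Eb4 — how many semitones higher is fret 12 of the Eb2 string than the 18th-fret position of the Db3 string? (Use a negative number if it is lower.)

Eb2 at fret 12 → Eb3 (MIDI 51); Db3 at fret 18 → G4 (MIDI 67).
51 − 67 = -16, so the two pitches are 16 semitones apart.

-16 semitones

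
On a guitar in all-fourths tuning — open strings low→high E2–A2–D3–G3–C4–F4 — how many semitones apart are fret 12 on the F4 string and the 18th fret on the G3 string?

4 semitones

F4 at fret 12 → F5 (MIDI 77); G3 at fret 18 → C#5 (MIDI 73).
77 − 73 = 4, so the two pitches are 4 semitones apart, with F5 the higher.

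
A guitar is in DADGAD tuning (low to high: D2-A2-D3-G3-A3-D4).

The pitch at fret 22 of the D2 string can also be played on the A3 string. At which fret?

3

D2 at fret 22 is D2 + 22 semitones = C4.
The open A3 string is 19 semitones above the open D2, so the same pitch on the A3 string lies at fret 22 − 19 = 3.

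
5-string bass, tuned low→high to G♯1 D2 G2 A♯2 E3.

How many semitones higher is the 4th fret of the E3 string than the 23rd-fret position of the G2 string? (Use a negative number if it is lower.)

E3 at fret 4 → G♯3 (MIDI 56); G2 at fret 23 → F♯4 (MIDI 66).
56 − 66 = -10, so the two pitches are 10 semitones apart.

-10 semitones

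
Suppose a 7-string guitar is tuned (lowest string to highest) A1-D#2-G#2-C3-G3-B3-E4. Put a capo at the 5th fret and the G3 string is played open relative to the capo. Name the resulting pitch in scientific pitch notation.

C4

The capo raises the open G3 by 5 semitones to C4; fretting 0 more gives G3 + 5 + 0 = G3 + 5 semitones = C4.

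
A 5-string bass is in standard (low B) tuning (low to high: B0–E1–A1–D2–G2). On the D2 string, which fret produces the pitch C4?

22

C4 is 22 semitones above the open D2 (D–D#–E–F–…–A#–B–C), so it sits at fret 22.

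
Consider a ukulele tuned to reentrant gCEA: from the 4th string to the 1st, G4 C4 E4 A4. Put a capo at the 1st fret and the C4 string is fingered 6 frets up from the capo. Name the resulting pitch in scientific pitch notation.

The capo raises the open C4 by 1 semitone to C♯4; fretting 6 more gives C4 + 1 + 6 = C4 + 7 semitones = G4.

G4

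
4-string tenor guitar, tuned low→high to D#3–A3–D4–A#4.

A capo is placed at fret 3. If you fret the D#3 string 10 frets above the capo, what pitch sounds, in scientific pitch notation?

E4

The capo raises the open D#3 by 3 semitones to F#3; fretting 10 more gives D#3 + 3 + 10 = D#3 + 13 semitones = E4.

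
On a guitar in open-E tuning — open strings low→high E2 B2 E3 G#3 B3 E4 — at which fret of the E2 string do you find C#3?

9

C#3 is 9 semitones above the open E2 (E–F–F#–G–G#–A–A#–B–C–C#), so it sits at fret 9.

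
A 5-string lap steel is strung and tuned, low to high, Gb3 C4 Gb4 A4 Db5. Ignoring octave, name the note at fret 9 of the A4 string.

A4 is MIDI 69. Adding 9 gives 78; 78 mod 12 = 6, i.e. Gb.
(Equivalently spelled F#.)

Gb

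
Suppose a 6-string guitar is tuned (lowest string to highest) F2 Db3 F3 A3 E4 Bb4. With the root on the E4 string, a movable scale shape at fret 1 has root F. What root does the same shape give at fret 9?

Db

Moving from fret 1 to fret 9 shifts the root by 8 semitones.
F up 8 semitones is Db.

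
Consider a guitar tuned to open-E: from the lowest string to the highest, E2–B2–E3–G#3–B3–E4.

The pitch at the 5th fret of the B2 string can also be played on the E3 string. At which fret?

0

B2 at fret 5 is B2 + 5 semitones = E3.
The open E3 string is 5 semitones above the open B2, so the same pitch on the E3 string lies at fret 5 − 5 = 0.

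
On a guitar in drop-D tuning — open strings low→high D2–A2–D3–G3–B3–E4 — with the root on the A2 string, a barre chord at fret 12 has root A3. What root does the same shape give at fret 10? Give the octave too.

Moving from fret 12 to fret 10 shifts the root by -2 semitones.
A3 down 2 semitones is G3.

G3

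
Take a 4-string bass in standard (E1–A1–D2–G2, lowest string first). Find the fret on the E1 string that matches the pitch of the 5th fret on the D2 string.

D2 at fret 5 is D2 + 5 semitones = G2.
The open E1 string is 10 semitones below the open D2, so the same pitch on the E1 string lies at fret 5 + 10 = 15.

15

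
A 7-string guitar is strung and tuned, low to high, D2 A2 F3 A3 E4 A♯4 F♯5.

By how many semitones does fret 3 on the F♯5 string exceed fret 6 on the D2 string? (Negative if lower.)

F♯5 at fret 3 → A5 (MIDI 81); D2 at fret 6 → G♯2 (MIDI 44).
81 − 44 = 37, so the two pitches are 37 semitones apart.

37 semitones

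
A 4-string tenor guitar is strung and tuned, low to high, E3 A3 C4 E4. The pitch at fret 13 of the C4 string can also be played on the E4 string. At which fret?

9

Fret 13 on C4 is MIDI 60 + 13 = 73 (C#5). On the E4 string (open MIDI 64), that pitch is 73 − 64 = fret 9.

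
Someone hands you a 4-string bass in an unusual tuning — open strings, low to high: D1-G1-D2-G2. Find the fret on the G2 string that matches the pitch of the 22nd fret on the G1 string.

10

Fret 22 on G1 is MIDI 31 + 22 = 53 (F3). On the G2 string (open MIDI 43), that pitch is 53 − 43 = fret 10.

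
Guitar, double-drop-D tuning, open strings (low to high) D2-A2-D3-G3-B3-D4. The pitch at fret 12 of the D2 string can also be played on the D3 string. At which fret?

Fret 12 on D2 is MIDI 38 + 12 = 50 (D3). On the D3 string (open MIDI 50), that pitch is 50 − 50 = fret 0.

0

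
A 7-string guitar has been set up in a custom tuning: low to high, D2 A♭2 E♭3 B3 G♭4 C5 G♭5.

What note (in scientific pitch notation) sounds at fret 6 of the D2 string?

The open D2 string plus 6 semitones: D–Eb–E–F–Gb–G–Ab.
No B→C boundary is crossed, so the octave stays at 2.
(Equivalently spelled G♯2.)

A♭2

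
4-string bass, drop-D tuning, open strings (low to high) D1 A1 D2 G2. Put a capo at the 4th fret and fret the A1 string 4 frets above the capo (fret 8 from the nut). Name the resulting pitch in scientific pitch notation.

F2

The capo raises the open A1 by 4 semitones to C♯2; fretting 4 more gives A1 + 4 + 4 = A1 + 8 semitones = F2.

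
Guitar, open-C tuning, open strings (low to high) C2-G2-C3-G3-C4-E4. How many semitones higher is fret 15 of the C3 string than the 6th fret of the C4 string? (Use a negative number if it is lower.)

-3 semitones

C3 at fret 15 → D♯4 (MIDI 63); C4 at fret 6 → F♯4 (MIDI 66).
63 − 66 = -3, so the two pitches are 3 semitones apart.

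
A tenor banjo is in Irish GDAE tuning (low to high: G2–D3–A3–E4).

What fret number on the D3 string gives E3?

2

E3 is 2 semitones above the open D3 (D–D#–E), so it sits at fret 2.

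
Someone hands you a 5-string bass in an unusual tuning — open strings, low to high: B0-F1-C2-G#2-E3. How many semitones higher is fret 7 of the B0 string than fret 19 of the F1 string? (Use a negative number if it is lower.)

-18 semitones

B0 at fret 7 → F#1 (MIDI 30); F1 at fret 19 → C3 (MIDI 48).
30 − 48 = -18, so the two pitches are 18 semitones apart.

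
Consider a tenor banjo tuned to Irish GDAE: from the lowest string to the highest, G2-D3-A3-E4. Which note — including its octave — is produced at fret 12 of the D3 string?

D4

Each fret is one semitone, so D3 + 12 = D4.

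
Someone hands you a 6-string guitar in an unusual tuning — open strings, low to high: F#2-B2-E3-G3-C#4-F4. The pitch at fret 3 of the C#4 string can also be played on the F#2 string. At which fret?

C#4 at fret 3 is C#4 + 3 semitones = E4.
The open F#2 string is 19 semitones below the open C#4, so the same pitch on the F#2 string lies at fret 3 + 19 = 22.

22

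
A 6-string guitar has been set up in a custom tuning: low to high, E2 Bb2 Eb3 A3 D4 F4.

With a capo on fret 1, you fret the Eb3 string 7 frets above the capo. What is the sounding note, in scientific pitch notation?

The capo raises the open Eb3 by 1 semitone to E3; fretting 7 more gives Eb3 + 1 + 7 = Eb3 + 8 semitones = B3.

B3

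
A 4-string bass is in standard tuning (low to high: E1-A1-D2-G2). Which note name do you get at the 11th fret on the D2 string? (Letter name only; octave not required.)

D2 is MIDI 38. Adding 11 gives 49; 49 mod 12 = 1, i.e. C#.
(Equivalently spelled Db.)

C#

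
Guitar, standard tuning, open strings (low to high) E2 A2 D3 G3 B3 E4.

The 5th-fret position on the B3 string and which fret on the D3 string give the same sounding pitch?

B3 at fret 5 is B3 + 5 semitones = E4.
The open D3 string is 9 semitones below the open B3, so the same pitch on the D3 string lies at fret 5 + 9 = 14.

14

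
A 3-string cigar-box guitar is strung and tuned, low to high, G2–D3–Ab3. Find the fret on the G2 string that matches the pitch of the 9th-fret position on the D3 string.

Fret 9 on D3 is MIDI 50 + 9 = 59 (B3). On the G2 string (open MIDI 43), that pitch is 59 − 43 = fret 16.

16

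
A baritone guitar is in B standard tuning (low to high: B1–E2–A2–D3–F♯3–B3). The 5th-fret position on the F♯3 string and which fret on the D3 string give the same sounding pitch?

9

F♯3 at fret 5 is F♯3 + 5 semitones = B3.
The open D3 string is 4 semitones below the open F♯3, so the same pitch on the D3 string lies at fret 5 + 4 = 9.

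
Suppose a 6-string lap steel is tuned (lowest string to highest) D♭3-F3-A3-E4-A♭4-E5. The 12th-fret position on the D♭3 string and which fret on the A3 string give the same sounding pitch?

D♭3 at fret 12 is D♭3 + 12 semitones = D♭4.
The open A3 string is 8 semitones above the open D♭3, so the same pitch on the A3 string lies at fret 12 − 8 = 4.

4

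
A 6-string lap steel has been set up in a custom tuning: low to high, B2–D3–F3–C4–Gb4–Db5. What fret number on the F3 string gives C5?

C5 is 19 semitones above the open F3 (F–Gb–G–Ab–…–Bb–B–C), so it sits at fret 19.

19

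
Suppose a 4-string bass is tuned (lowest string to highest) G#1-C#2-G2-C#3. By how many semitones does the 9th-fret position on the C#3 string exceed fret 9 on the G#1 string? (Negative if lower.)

17 semitones

C#3 at fret 9 → A#3 (MIDI 58); G#1 at fret 9 → F2 (MIDI 41).
58 − 41 = 17, so the two pitches are 17 semitones apart.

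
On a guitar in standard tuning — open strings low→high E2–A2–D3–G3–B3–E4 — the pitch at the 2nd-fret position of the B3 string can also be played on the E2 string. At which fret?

B3 at fret 2 is B3 + 2 semitones = C#4.
The open E2 string is 19 semitones below the open B3, so the same pitch on the E2 string lies at fret 2 + 19 = 21.

21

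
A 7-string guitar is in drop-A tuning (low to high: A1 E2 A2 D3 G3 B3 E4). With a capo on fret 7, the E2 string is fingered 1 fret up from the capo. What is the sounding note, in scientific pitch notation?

C3

The capo raises the open E2 by 7 semitones to B2; fretting 1 more gives E2 + 7 + 1 = E2 + 8 semitones = C3.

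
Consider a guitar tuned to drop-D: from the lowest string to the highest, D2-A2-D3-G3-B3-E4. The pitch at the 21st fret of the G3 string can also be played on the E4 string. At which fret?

12

G3 at fret 21 is G3 + 21 semitones = E5.
The open E4 string is 9 semitones above the open G3, so the same pitch on the E4 string lies at fret 21 − 9 = 12.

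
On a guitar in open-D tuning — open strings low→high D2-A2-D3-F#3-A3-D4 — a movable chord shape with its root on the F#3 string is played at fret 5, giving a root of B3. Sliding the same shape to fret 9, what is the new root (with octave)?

D#4

Moving from fret 5 to fret 9 shifts the root by 4 semitones.
B3 up 4 semitones is D#4.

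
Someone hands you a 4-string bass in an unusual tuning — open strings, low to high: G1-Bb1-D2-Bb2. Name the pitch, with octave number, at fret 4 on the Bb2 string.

D3

Bb2 is MIDI 46. Adding 4 gives 50, which is D3.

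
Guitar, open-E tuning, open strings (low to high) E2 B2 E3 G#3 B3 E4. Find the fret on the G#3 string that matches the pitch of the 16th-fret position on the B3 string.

19

B3 at fret 16 is B3 + 16 semitones = D#5.
The open G#3 string is 3 semitones below the open B3, so the same pitch on the G#3 string lies at fret 16 + 3 = 19.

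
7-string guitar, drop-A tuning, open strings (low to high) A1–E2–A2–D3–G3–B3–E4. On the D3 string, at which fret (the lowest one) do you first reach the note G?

From D3, count semitones up the chromatic scale until reaching G: D–D#–E–F–F#–G — 5 steps.

5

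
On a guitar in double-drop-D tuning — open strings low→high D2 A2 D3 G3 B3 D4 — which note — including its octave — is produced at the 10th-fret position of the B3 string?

The open B3 string plus 10 semitones: B–C–C#–D–…–G–G#–A.
The walk passes from B into C once, so the octave number goes from 3 to 4.

A4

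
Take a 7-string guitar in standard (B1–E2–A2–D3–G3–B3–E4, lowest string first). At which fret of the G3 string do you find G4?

G4 is 12 semitones above the open G3 (G–G#–A–A#–…–F–F#–G), so it sits at fret 12.

12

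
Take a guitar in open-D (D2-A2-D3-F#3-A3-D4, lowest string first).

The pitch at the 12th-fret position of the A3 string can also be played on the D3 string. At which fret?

Fret 12 on A3 is MIDI 57 + 12 = 69 (A4). On the D3 string (open MIDI 50), that pitch is 69 − 50 = fret 19.

19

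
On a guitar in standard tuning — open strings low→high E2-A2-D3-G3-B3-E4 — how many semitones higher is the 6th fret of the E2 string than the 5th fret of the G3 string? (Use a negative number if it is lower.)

-14 semitones

E2 at fret 6 → A#2 (MIDI 46); G3 at fret 5 → C4 (MIDI 60).
46 − 60 = -14, so the two pitches are 14 semitones apart.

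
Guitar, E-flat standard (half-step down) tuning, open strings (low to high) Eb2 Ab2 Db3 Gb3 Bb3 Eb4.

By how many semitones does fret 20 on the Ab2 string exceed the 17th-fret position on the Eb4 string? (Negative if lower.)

-16 semitones

Ab2 at fret 20 → E4 (MIDI 64); Eb4 at fret 17 → Ab5 (MIDI 80).
64 − 80 = -16, so the two pitches are 16 semitones apart.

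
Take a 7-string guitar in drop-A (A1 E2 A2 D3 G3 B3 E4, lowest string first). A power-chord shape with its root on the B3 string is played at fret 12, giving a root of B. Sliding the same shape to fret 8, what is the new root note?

Moving from fret 12 to fret 8 shifts the root by -4 semitones.
B down 4 semitones is G.

G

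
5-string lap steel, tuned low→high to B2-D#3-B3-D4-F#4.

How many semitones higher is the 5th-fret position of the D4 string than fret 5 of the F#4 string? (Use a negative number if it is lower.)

D4 at fret 5 → G4 (MIDI 67); F#4 at fret 5 → B4 (MIDI 71).
67 − 71 = -4, so the two pitches are 4 semitones apart.

-4 semitones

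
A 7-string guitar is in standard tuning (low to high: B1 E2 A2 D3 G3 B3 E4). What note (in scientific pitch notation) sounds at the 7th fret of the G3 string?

Each fret is one semitone, so G3 + 7 = D4.

D4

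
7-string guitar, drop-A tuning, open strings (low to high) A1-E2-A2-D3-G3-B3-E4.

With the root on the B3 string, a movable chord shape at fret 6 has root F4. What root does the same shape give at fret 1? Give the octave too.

C4

Moving from fret 6 to fret 1 shifts the root by -5 semitones.
F4 down 5 semitones is C4.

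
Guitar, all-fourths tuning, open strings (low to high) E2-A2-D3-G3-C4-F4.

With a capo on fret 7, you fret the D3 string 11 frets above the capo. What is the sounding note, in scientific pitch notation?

G♯4

The capo raises the open D3 by 7 semitones to A3; fretting 11 more gives D3 + 7 + 11 = D3 + 18 semitones = G♯4.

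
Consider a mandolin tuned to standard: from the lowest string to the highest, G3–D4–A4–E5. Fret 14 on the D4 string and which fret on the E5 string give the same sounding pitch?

Fret 14 on D4 is MIDI 62 + 14 = 76 (E5). On the E5 string (open MIDI 76), that pitch is 76 − 76 = fret 0.

0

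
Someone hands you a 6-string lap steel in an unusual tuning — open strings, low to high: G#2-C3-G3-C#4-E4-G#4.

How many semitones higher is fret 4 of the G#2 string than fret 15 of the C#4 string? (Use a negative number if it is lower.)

-28 semitones

G#2 at fret 4 → C3 (MIDI 48); C#4 at fret 15 → E5 (MIDI 76).
48 − 76 = -28, so the two pitches are 28 semitones apart.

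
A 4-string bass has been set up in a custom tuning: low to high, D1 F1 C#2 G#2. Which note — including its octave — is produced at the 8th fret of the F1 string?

F1 is MIDI 29. Adding 8 gives 37, which is C#2.

C#2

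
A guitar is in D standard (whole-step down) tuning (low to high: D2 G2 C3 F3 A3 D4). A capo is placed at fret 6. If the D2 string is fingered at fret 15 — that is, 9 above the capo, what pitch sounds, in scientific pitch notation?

F3

The capo raises the open D2 by 6 semitones to G#2; fretting 9 more gives D2 + 6 + 9 = D2 + 15 semitones = F3.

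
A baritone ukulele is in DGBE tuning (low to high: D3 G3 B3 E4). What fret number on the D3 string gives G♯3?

G♯3 is 6 semitones above the open D3 (D–D#–E–F–F#–G–G#), so it sits at fret 6.

6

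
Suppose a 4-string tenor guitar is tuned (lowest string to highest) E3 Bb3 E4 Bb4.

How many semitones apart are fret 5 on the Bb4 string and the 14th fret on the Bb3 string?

Bb4 at fret 5 → Eb5 (MIDI 75); Bb3 at fret 14 → C5 (MIDI 72).
75 − 72 = 3, so the two pitches are 3 semitones apart, with Eb5 the higher.

3 semitones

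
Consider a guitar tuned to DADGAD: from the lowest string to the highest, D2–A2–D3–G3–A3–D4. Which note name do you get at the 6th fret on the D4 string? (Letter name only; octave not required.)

G♯

The open D4 string plus 6 semitones: D–D#–E–F–F#–G–G#.
(Equivalently spelled A♭.)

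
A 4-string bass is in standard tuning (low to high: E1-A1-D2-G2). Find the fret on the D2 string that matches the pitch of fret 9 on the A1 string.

4

A1 at fret 9 is A1 + 9 semitones = F#2.
The open D2 string is 5 semitones above the open A1, so the same pitch on the D2 string lies at fret 9 − 5 = 4.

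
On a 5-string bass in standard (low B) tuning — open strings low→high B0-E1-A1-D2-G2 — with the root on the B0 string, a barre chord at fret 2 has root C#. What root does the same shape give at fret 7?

Moving from fret 2 to fret 7 shifts the root by 5 semitones.
C# up 5 semitones is F#.

F#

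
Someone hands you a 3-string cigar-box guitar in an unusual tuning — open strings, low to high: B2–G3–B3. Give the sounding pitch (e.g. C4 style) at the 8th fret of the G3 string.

D#4

G3 is MIDI 55. Adding 8 gives 63, which is D#4.
(Equivalently spelled Eb4.)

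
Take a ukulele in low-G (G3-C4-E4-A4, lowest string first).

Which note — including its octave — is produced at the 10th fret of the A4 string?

Each fret is one semitone, so A4 + 10 = G5.

G5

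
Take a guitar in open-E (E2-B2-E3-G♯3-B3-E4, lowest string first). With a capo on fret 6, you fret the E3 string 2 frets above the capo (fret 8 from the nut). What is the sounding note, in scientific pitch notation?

The capo raises the open E3 by 6 semitones to A♯3; fretting 2 more gives E3 + 6 + 2 = E3 + 8 semitones = C4.

C4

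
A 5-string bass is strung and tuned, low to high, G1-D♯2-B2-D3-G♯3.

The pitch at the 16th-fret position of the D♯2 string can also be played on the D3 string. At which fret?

5

D♯2 at fret 16 is D♯2 + 16 semitones = G3.
The open D3 string is 11 semitones above the open D♯2, so the same pitch on the D3 string lies at fret 16 − 11 = 5.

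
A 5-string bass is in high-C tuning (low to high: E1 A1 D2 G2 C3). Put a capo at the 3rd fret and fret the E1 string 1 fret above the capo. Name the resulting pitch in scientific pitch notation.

The capo raises the open E1 by 3 semitones to G1; fretting 1 more gives E1 + 3 + 1 = E1 + 4 semitones = G♯1.

G♯1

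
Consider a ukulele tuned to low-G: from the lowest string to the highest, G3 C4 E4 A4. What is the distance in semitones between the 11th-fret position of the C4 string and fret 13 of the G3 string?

3 semitones

C4 at fret 11 → B4 (MIDI 71); G3 at fret 13 → G#4 (MIDI 68).
71 − 68 = 3, so the two pitches are 3 semitones apart, with B4 the higher.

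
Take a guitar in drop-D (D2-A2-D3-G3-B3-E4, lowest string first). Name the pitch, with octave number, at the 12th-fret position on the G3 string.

G4

G3 is MIDI 55. Adding 12 gives 67, which is G4.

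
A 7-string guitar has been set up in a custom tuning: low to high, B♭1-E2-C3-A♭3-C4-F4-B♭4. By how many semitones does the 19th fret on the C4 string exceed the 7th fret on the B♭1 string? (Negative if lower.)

38 semitones

C4 at fret 19 → G5 (MIDI 79); B♭1 at fret 7 → F2 (MIDI 41).
79 − 41 = 38, so the two pitches are 38 semitones apart.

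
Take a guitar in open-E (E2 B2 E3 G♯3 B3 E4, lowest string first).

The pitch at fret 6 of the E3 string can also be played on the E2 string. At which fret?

Fret 6 on E3 is MIDI 52 + 6 = 58 (A♯3). On the E2 string (open MIDI 40), that pitch is 58 − 40 = fret 18.

18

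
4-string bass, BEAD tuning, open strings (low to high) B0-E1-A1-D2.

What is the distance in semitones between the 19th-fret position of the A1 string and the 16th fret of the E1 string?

A1 at fret 19 → E3 (MIDI 52); E1 at fret 16 → G#2 (MIDI 44).
52 − 44 = 8, so the two pitches are 8 semitones apart, with E3 the higher.

8 semitones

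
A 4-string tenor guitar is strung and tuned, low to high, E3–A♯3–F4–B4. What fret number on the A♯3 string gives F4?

F4 is 7 semitones above the open A♯3 (A#–B–C–C#–D–D#–E–F), so it sits at fret 7.

7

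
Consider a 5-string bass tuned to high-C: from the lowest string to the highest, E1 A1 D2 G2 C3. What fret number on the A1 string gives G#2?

G#2 is 11 semitones above the open A1 (A–A#–B–C–…–F#–G–G#), so it sits at fret 11.

11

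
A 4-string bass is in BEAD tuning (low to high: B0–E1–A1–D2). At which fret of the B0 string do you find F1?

F1 is 6 semitones above the open B0 (B–C–C#–D–D#–E–F), so it sits at fret 6.

6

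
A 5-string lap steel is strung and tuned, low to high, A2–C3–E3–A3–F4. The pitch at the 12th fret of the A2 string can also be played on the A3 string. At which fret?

A2 at fret 12 is A2 + 12 semitones = A3.
The open A3 string is 12 semitones above the open A2, so the same pitch on the A3 string lies at fret 12 − 12 = 0.

0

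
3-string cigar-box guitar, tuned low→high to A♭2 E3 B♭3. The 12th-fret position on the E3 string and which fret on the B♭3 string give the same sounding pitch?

E3 at fret 12 is E3 + 12 semitones = E4.
The open B♭3 string is 6 semitones above the open E3, so the same pitch on the B♭3 string lies at fret 12 − 6 = 6.

6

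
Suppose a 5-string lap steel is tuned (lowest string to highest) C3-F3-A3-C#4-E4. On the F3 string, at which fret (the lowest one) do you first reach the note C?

From F3, count semitones up the chromatic scale until reaching C: F–F#–G–G#–A–A#–B–C — 7 steps.

7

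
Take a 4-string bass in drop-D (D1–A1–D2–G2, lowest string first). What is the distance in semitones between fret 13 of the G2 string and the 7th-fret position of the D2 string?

11 semitones

G2 at fret 13 → G#3 (MIDI 56); D2 at fret 7 → A2 (MIDI 45).
56 − 45 = 11, so the two pitches are 11 semitones apart, with G#3 the higher.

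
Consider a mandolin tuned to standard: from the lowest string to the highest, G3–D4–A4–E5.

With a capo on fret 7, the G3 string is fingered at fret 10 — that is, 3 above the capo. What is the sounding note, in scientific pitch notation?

F4

The capo raises the open G3 by 7 semitones to D4; fretting 3 more gives G3 + 7 + 3 = G3 + 10 semitones = F4.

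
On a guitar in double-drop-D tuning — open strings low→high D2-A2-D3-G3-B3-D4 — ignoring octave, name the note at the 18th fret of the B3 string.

Each fret is one semitone, so B3 + 18 = F.

F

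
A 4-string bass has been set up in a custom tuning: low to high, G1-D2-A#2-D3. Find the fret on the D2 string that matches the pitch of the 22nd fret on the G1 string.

15

G1 at fret 22 is G1 + 22 semitones = F3.
The open D2 string is 7 semitones above the open G1, so the same pitch on the D2 string lies at fret 22 − 7 = 15.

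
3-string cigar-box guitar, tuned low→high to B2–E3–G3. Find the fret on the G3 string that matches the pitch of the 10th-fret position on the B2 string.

2

B2 at fret 10 is B2 + 10 semitones = A3.
The open G3 string is 8 semitones above the open B2, so the same pitch on the G3 string lies at fret 10 − 8 = 2.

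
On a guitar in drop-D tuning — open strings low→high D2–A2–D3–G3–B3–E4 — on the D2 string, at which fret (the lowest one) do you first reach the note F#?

4

From D2, count semitones up the chromatic scale until reaching F#: D–D#–E–F–F# — 4 steps.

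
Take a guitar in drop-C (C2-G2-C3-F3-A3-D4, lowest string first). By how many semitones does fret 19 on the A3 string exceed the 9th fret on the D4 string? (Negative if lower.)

5 semitones

A3 at fret 19 → E5 (MIDI 76); D4 at fret 9 → B4 (MIDI 71).
76 − 71 = 5, so the two pitches are 5 semitones apart.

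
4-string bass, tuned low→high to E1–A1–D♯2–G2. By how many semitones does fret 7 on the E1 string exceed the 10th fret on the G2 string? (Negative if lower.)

-18 semitones

E1 at fret 7 → B1 (MIDI 35); G2 at fret 10 → F3 (MIDI 53).
35 − 53 = -18, so the two pitches are 18 semitones apart.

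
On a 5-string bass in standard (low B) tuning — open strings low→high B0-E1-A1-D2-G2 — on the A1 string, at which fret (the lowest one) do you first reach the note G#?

11

From A1, count semitones up the chromatic scale until reaching G#: A–A#–B–C–…–F#–G–G# — 11 steps.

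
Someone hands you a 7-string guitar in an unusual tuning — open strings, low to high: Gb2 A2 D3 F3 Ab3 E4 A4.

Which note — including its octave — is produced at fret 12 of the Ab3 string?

Ab4

The open Ab3 string plus 12 semitones: Ab–A–Bb–B–…–Gb–G–Ab.
The walk passes from B into C once, so the octave number goes from 3 to 4.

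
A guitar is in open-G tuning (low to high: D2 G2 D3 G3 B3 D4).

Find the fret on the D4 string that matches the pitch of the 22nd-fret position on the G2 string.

3

Fret 22 on G2 is MIDI 43 + 22 = 65 (F4). On the D4 string (open MIDI 62), that pitch is 65 − 62 = fret 3.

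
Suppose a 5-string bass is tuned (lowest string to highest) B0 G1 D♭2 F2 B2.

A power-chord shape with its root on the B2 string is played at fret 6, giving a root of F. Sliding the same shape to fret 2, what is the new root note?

D♭

Moving from fret 6 to fret 2 shifts the root by -4 semitones.
F down 4 semitones is D♭.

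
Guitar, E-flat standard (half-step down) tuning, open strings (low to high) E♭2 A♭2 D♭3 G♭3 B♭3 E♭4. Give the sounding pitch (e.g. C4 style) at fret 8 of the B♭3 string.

G♭4

B♭3 is MIDI 58. Adding 8 gives 66, which is G♭4.
(Equivalently spelled F♯4.)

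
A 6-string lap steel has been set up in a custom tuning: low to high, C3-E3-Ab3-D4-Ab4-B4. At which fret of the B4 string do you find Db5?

Db5 is 2 semitones above the open B4 (B–C–Db), so it sits at fret 2.

2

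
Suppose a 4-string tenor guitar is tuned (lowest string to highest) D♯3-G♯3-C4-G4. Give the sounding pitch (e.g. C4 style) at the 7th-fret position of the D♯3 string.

The open D♯3 string plus 7 semitones: D#–E–F–F#–G–G#–A–A#.
No B→C boundary is crossed, so the octave stays at 3.
(Equivalently spelled B♭3.)

A♯3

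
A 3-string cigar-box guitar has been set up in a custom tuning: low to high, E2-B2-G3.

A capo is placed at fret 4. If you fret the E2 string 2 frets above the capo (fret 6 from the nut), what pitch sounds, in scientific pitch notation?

A♯2

The capo raises the open E2 by 4 semitones to G♯2; fretting 2 more gives E2 + 4 + 2 = E2 + 6 semitones = A♯2.
(Also written B♭.)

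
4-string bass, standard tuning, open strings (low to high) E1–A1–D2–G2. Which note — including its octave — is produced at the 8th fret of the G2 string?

D#3

The open G2 string plus 8 semitones: G–G#–A–A#–B–C–C#–D–D#.
The walk passes from B into C once, so the octave number goes from 2 to 3.
(Equivalently spelled Eb3.)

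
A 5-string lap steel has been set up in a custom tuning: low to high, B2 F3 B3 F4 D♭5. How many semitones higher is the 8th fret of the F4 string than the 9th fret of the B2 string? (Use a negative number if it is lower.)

17 semitones

F4 at fret 8 → D♭5 (MIDI 73); B2 at fret 9 → A♭3 (MIDI 56).
73 − 56 = 17, so the two pitches are 17 semitones apart.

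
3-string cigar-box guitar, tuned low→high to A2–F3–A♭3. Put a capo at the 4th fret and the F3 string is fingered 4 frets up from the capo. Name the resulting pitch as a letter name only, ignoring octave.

D♭

The capo raises the open F3 by 4 semitones to A3; fretting 4 more gives F3 + 4 + 4 = F3 + 8 semitones, landing on D♭.
(Also written C♯.)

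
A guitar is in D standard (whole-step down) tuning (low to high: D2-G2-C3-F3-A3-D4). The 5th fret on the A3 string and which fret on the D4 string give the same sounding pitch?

Fret 5 on A3 is MIDI 57 + 5 = 62 (D4). On the D4 string (open MIDI 62), that pitch is 62 − 62 = fret 0.

0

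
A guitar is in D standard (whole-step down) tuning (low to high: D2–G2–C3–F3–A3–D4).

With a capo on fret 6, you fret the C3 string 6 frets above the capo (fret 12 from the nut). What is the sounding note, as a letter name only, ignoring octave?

C

The capo raises the open C3 by 6 semitones to F#3; fretting 6 more gives C3 + 6 + 6 = C3 + 12 semitones, landing on C.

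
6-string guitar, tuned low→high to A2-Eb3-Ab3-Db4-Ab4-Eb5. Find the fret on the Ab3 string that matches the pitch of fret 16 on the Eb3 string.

Eb3 at fret 16 is Eb3 + 16 semitones = G4.
The open Ab3 string is 5 semitones above the open Eb3, so the same pitch on the Ab3 string lies at fret 16 − 5 = 11.

11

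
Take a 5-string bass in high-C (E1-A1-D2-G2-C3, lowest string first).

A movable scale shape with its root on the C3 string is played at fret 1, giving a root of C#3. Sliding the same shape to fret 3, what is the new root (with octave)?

D#3

Moving from fret 1 to fret 3 shifts the root by 2 semitones.
C#3 up 2 semitones is D#3.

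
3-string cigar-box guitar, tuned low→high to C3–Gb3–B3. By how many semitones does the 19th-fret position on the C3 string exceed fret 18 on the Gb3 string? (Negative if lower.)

C3 at fret 19 → G4 (MIDI 67); Gb3 at fret 18 → C5 (MIDI 72).
67 − 72 = -5, so the two pitches are 5 semitones apart.

-5 semitones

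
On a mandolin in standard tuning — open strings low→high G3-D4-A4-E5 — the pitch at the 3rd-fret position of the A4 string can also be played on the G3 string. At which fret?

Fret 3 on A4 is MIDI 69 + 3 = 72 (C5). On the G3 string (open MIDI 55), that pitch is 72 − 55 = fret 17.

17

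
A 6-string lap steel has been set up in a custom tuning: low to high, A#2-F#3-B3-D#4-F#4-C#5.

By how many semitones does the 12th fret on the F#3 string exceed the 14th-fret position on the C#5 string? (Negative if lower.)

-21 semitones

F#3 at fret 12 → F#4 (MIDI 66); C#5 at fret 14 → D#6 (MIDI 87).
66 − 87 = -21, so the two pitches are 21 semitones apart.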